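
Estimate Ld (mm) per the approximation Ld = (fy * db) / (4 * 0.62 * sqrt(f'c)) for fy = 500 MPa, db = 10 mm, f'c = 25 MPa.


Ld = (fy * db) / (4 * 0.62 * sqrt(f'c))
= (500 * 10) / (4 * 0.62 * sqrt(25))
= 5000 / 12.4
= 403.23 mm

403.23 mm


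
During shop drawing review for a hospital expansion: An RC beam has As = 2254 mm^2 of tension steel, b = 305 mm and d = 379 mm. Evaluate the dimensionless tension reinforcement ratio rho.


rho = As / (b * d)
= 2254 / (305 * 379)
= 2254 / 115595
= 0.019499 (dimensionless)

0.019499 (dimensionless)


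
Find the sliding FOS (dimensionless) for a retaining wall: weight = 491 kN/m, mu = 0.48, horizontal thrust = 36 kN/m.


Resisting force = mu * W = 0.48 * 491 = 235.68 kN/m
FOS = Resisting / Driving = 235.68 / 36
= 6.5467 (dimensionless)

6.5467 (dimensionless)


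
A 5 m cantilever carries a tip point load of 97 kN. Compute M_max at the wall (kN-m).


For a cantilever with a point load at the free end:
M_max = P * L = 97 * 5 = 485 kN-m

485 kN-m


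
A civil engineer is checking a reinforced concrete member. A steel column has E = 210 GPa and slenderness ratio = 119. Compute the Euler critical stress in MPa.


sigma_cr = pi^2 * E / lambda^2
= 9.8696 * 210000.0 / 119^2
= 9.8696 * 210000.0 / 14161
= 146.3609 MPa

146.3609 MPa


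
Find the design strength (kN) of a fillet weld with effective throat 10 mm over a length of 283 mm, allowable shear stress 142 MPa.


Strength = throat * length * allowable stress
= 10 * 283 * 142 N
= 401860 N
= 401.86 kN

401.86 kN


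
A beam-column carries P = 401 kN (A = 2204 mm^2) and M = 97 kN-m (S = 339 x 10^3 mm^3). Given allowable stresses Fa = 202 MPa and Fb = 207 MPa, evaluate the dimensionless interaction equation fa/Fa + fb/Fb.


f_a = P / A = 401000.0 / 2204 = 181.9419 MPa
f_b = M / S = 97000000.0 / 339000.0 = 286.1357 MPa
Ratio = f_a / Fa + f_b / Fb
= 181.9419 / 202 + 286.1357 / 207
= 2.283 (dimensionless)

2.283 (dimensionless)


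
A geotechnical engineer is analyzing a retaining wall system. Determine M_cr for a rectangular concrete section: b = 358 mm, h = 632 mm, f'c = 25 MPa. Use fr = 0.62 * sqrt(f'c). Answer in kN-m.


fr = 0.62 * sqrt(25) = 0.62 * 5.0 = 3.1 MPa
I = 358 * 632^3 / 12 = 7531006378.67 mm^4
y_t = 316.0 mm
M_cr = fr * I / y_t = 3.1 * 7531006378.67 / 316.0 N-mm
= 73.8801 kN-m

73.8801 kN-m


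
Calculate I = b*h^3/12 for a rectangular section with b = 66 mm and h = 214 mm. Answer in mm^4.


I = b * h^3 / 12
= 66 * 214^3 / 12
= 66 * 9800344 / 12
= 53901892.0 mm^4

53901892.0 mm^4


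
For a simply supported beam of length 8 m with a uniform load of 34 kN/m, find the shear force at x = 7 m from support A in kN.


R_A = w * L / 2 = 34 * 8 / 2 = 136.0 kN
V(x) = R_A - w * x = 136.0 - 34 * 7
= -102.0 kN

-102.0 kN


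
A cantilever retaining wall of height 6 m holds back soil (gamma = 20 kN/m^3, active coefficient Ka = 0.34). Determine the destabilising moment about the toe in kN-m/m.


Pa = 0.5 * Ka * gamma * H^2
= 0.5 * 0.34 * 20 * 6^2
= 122.4 kN/m
Arm = H / 3 = 6 / 3 = 2.0 m
Mo = Pa * arm = Pa * H / 3 = 122.4 * 6 / 3 = 244.8 kN-m/m

244.8 kN-m/m


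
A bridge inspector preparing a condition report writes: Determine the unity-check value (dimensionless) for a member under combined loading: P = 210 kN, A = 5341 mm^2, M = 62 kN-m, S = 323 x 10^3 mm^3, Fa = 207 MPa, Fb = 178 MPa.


f_a = P / A = 210000.0 / 5341 = 39.3185 MPa
f_b = M / S = 62000000.0 / 323000.0 = 191.9505 MPa
Ratio = f_a / Fa + f_b / Fb
= 39.3185 / 207 + 191.9505 / 178
= 1.2683 (dimensionless)

1.2683 (dimensionless)


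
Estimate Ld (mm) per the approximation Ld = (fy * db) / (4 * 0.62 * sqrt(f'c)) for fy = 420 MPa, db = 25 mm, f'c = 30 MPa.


Ld = (fy * db) / (4 * 0.62 * sqrt(f'c))
= (420 * 25) / (4 * 0.62 * sqrt(30))
= 10500 / 13.5835
= 773.0 mm

773.0 mm


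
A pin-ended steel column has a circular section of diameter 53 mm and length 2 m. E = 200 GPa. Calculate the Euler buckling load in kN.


I = pi * d^4 / 64 = 387323.08 mm^4
L = 2000.0 mm
P_cr = pi^2 * E * I / L^2
= 9.8696 * 200000.0 * 387323.08 / 2000.0^2
= 191136.28 N = 191.1363 kN

191.1363 kN


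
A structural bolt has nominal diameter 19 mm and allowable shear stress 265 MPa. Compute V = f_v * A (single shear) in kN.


A = pi * d^2 / 4 = pi * 19^2 / 4 = 283.5287 mm^2
V = f_v * A / 1000 = 265 * 283.5287 / 1000
= 75.1351 kN

75.1351 kN


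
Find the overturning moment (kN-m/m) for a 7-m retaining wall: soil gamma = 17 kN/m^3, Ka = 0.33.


Pa = 0.5 * Ka * gamma * H^2
= 0.5 * 0.33 * 17 * 7^2
= 137.445 kN/m
Arm = H / 3 = 7 / 3 = 2.3333 m
Mo = Pa * arm = Pa * H / 3 = 137.445 * 7 / 3 = 320.705 kN-m/m

320.705 kN-m/m


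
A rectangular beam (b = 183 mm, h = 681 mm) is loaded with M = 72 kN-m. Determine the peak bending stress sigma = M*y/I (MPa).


I = b * h^3 / 12 = 183 * 681^3 / 12 = 4816273925.25 mm^4
y = h / 2 = 681 / 2 = 340.5 mm
M = 72 kN-m = 72000000.0 N-mm
sigma = M * y / I = 72000000.0 * 340.5 / 4816273925.25
= 5.09 MPa

5.09 MPa


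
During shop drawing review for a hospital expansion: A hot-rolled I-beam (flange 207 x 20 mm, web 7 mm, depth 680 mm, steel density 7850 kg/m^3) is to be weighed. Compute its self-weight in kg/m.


A_flanges = 2 * 207 * 20 = 8280 mm^2
A_web = (680 - 2 * 20) * 7 = 4480 mm^2
A_total = 8280 + 4480 = 12760 mm^2 = 0.012760 m^2
Weight = rho * A = 7850 * 0.012760 = 100.166 kg/m

100.166 kg/m


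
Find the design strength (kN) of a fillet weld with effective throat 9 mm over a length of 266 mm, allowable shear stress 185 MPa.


Strength = throat * length * allowable stress
= 9 * 266 * 185 N
= 442890 N
= 442.89 kN

442.89 kN


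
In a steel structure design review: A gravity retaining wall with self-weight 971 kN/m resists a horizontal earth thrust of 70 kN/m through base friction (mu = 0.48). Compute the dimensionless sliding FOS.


Resisting force = mu * W = 0.48 * 971 = 466.08 kN/m
FOS = Resisting / Driving = 466.08 / 70
= 6.6583 (dimensionless)

6.6583 (dimensionless)


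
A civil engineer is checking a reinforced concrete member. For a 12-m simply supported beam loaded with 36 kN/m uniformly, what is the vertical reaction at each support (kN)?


Total load = w * L = 36 * 12 = 432 kN
By symmetry, each reaction R = total / 2 = 432 / 2 = 216.0 kN

216.0 kN


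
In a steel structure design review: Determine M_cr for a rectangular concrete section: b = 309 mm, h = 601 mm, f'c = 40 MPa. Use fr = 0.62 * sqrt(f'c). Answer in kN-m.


fr = 0.62 * sqrt(40) = 0.62 * 6.3246 = 3.9212 MPa
I = 309 * 601^3 / 12 = 5589856375.75 mm^4
y_t = 300.5 mm
M_cr = fr * I / y_t = 3.9212 * 5589856375.75 / 300.5 N-mm
= 72.942 kN-m

72.942 kN-m


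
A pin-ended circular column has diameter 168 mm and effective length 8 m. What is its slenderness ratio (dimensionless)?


Radius of gyration r = d / 4 = 168 / 4 = 42.0 mm
L_eff = 8000.0 mm
Slenderness ratio = L / r = 8000.0 / 42.0 = 190.48 (dimensionless)

190.48 (dimensionless)


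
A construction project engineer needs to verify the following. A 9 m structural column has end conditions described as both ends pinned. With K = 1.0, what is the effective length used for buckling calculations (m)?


L_eff = K * L
= 1.0 * 9
= 9.0 m

9.0 m


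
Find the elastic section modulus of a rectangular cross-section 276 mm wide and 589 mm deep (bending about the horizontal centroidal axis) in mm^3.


S = b * h^2 / 6
= 276 * 589^2 / 6
= 276 * 346921 / 6
= 15958366.0 mm^3

15958366.0 mm^3


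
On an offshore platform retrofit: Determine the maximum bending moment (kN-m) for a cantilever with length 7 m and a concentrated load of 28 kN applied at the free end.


For a cantilever with a point load at the free end:
M_max = P * L = 28 * 7 = 196 kN-m

196 kN-m


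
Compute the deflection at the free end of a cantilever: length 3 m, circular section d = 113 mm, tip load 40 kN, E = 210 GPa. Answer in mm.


I = pi * d^4 / 64 = pi * 113^4 / 64 = 8003568.62 mm^4
L = 3000.0 mm, P = 40000.0 N, E = 210000.0 MPa
delta = P * L^3 / (3 * E * I)
= 40000.0 * 3000.0^3 / (3 * 210000.0 * 8003568.62)
= 214.1902 mm

214.1902 mm


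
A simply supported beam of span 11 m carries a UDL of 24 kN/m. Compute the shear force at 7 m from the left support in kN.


R_A = w * L / 2 = 24 * 11 / 2 = 132.0 kN
V(x) = R_A - w * x = 132.0 - 24 * 7
= -36.0 kN

-36.0 kN


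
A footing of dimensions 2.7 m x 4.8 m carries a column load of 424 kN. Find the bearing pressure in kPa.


A = 2.7 * 4.8 = 12.96 m^2
q = P / A = 424 / 12.96
= 32.716 kPa

32.716 kPa


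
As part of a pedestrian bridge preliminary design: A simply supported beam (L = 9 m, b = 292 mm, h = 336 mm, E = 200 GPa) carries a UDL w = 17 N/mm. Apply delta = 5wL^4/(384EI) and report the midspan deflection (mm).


I = 292 * 336^3 / 12 = 923037696.0 mm^4
L = 9000.0 mm, w = 17 N/mm, E = 200000.0 MPa
delta = 5 * w * L^4 / (384 * E * I)
= 5 * 17 * 9000.0^4 / (384 * 200000.0 * 923037696.0)
= 7.867 mm

7.867 mm


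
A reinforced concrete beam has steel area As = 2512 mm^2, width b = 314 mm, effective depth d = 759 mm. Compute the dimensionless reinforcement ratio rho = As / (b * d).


rho = As / (b * d)
= 2512 / (314 * 759)
= 2512 / 238326
= 0.01054 (dimensionless)

0.01054 (dimensionless)


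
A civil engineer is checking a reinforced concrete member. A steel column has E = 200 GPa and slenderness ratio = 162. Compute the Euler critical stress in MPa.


sigma_cr = pi^2 * E / lambda^2
= 9.8696 * 200000.0 / 162^2
= 9.8696 * 200000.0 / 26244
= 75.2142 MPa

75.2142 MPa


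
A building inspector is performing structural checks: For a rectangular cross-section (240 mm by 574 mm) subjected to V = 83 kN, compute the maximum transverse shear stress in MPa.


A = b * h = 240 * 574 = 137760 mm^2
V = 83 kN = 83000.0 N
tau_max = 1.5 * V / A = 1.5 * 83000.0 / 137760
= 0.9037 MPa

0.9037 MPa


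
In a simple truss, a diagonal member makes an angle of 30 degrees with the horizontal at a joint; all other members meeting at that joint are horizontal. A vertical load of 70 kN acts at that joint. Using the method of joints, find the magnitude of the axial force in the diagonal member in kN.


At the joint, only the diagonal has a vertical component, so vertical equilibrium gives:
F * sin(30) = 70
F = 70 / sin(30)
= 70 / 0.5
= 140.0 kN

140.0 kN


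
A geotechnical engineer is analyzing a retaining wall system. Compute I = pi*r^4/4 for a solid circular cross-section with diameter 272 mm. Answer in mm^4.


r = d / 2 = 272 / 2 = 136.0 mm
I = pi * r^4 / 4 = pi * 136.0^4 / 4
= 268686295.06 mm^4

268686295.06 mm^4


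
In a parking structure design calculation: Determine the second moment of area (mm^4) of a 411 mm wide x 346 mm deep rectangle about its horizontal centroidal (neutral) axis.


I = b * h^3 / 12
= 411 * 346^3 / 12
= 411 * 41421736 / 12
= 1418694458.0 mm^4

1418694458.0 mm^4


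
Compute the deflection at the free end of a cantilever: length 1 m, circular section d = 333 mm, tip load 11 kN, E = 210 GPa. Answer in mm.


I = pi * d^4 / 64 = pi * 333^4 / 64 = 603596666.66 mm^4
L = 1000.0 mm, P = 11000.0 N, E = 210000.0 MPa
delta = P * L^3 / (3 * E * I)
= 11000.0 * 1000.0^3 / (3 * 210000.0 * 603596666.66)
= 0.0289 mm

0.0289 mm


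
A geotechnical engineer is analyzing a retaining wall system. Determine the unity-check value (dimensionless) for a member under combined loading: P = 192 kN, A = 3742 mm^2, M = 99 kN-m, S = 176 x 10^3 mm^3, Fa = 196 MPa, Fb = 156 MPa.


f_a = P / A = 192000.0 / 3742 = 51.3095 MPa
f_b = M / S = 99000000.0 / 176000.0 = 562.5 MPa
Ratio = f_a / Fa + f_b / Fb
= 51.3095 / 196 + 562.5 / 156
= 3.8676 (dimensionless)

3.8676 (dimensionless)


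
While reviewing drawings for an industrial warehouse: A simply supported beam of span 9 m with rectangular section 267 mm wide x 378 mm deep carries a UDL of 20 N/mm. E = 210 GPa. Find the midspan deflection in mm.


I = 267 * 378^3 / 12 = 1201725882.0 mm^4
L = 9000.0 mm, w = 20 N/mm, E = 210000.0 MPa
delta = 5 * w * L^4 / (384 * E * I)
= 5 * 20 * 9000.0^4 / (384 * 210000.0 * 1201725882.0)
= 6.7704 mm

6.7704 mm


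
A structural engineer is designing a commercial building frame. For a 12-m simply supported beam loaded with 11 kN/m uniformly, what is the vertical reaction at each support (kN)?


Total load = w * L = 11 * 12 = 132 kN
By symmetry, each reaction R = total / 2 = 132 / 2 = 66.0 kN

66.0 kN


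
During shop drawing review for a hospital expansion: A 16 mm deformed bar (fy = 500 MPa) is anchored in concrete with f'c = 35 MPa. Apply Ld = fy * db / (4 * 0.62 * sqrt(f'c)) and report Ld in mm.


Ld = (fy * db) / (4 * 0.62 * sqrt(f'c))
= (500 * 16) / (4 * 0.62 * sqrt(35))
= 8000 / 14.6719
= 545.26 mm

545.26 mm


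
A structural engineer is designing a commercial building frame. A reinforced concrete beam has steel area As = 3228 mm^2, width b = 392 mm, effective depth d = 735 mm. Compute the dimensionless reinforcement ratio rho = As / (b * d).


rho = As / (b * d)
= 3228 / (392 * 735)
= 3228 / 288120
= 0.011204 (dimensionless)

0.011204 (dimensionless)


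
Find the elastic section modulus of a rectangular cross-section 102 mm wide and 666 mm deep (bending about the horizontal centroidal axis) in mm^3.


S = b * h^2 / 6
= 102 * 666^2 / 6
= 102 * 443556 / 6
= 7540452.0 mm^3

7540452.0 mm^3


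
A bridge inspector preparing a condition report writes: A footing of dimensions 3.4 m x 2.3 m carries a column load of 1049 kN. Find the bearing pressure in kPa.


A = 3.4 * 2.3 = 7.82 m^2
q = P / A = 1049 / 7.82
= 134.1432 kPa

134.1432 kPa


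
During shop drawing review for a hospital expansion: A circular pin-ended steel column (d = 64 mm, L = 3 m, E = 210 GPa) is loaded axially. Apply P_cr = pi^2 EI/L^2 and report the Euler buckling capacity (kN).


I = pi * d^4 / 64 = 823549.66 mm^4
L = 3000.0 mm
P_cr = pi^2 * E * I / L^2
= 9.8696 * 210000.0 * 823549.66 / 3000.0^2
= 189655.89 N = 189.6559 kN

189.6559 kN


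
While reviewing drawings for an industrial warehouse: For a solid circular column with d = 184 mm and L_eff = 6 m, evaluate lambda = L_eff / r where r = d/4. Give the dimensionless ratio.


Radius of gyration r = d / 4 = 184 / 4 = 46.0 mm
L_eff = 6000.0 mm
Slenderness ratio = L / r = 6000.0 / 46.0 = 130.43 (dimensionless)

130.43 (dimensionless)


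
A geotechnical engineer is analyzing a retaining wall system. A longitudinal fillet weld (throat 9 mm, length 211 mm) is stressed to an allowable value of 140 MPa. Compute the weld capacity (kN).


Strength = throat * length * allowable stress
= 9 * 211 * 140 N
= 265860 N
= 265.86 kN

265.86 kN


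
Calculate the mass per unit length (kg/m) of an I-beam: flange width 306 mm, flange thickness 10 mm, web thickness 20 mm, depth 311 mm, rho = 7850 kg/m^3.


A_flanges = 2 * 306 * 10 = 6120 mm^2
A_web = (311 - 2 * 10) * 20 = 5820 mm^2
A_total = 6120 + 5820 = 11940 mm^2 = 0.011940 m^2
Weight = rho * A = 7850 * 0.011940 = 93.729 kg/m

93.729 kg/m


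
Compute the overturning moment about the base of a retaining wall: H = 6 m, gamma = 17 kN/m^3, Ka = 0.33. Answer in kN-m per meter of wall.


Pa = 0.5 * Ka * gamma * H^2
= 0.5 * 0.33 * 17 * 6^2
= 100.98 kN/m
Arm = H / 3 = 6 / 3 = 2.0 m
Mo = Pa * arm = Pa * H / 3 = 100.98 * 6 / 3 = 201.96 kN-m/m

201.96 kN-m/m


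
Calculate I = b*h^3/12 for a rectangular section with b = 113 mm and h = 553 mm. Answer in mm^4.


I = b * h^3 / 12
= 113 * 553^3 / 12
= 113 * 169112377 / 12
= 1592474883.42 mm^4

1592474883.42 mm^4


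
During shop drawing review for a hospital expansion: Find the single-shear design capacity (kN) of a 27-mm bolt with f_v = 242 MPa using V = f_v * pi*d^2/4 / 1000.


A = pi * d^2 / 4 = pi * 27^2 / 4 = 572.5553 mm^2
V = f_v * A / 1000 = 242 * 572.5553 / 1000
= 138.5584 kN

138.5584 kN


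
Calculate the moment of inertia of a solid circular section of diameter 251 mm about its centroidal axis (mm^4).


r = d / 2 = 251 / 2 = 125.5 mm
I = pi * r^4 / 4 = pi * 125.5^4 / 4
= 194834016.97 mm^4

194834016.97 mm^4


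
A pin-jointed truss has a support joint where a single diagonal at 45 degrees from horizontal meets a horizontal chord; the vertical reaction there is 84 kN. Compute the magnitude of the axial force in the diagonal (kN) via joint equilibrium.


At the joint, only the diagonal has a vertical component, so vertical equilibrium gives:
F * sin(45) = 84
F = 84 / sin(45)
= 84 / 0.707107
= 118.79 kN

118.79 kN


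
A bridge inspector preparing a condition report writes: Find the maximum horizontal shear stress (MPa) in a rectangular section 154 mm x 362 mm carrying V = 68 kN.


A = b * h = 154 * 362 = 55748 mm^2
V = 68 kN = 68000.0 N
tau_max = 1.5 * V / A = 1.5 * 68000.0 / 55748
= 1.8297 MPa

1.8297 MPa


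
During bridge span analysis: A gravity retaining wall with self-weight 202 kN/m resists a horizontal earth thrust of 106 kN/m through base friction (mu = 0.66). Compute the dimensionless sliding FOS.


Resisting force = mu * W = 0.66 * 202 = 133.32 kN/m
FOS = Resisting / Driving = 133.32 / 106
= 1.2577 (dimensionless)

1.2577 (dimensionless)


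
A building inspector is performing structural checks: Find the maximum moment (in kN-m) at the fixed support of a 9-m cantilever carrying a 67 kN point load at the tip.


For a cantilever with a point load at the free end:
M_max = P * L = 67 * 9 = 603 kN-m

603 kN-m


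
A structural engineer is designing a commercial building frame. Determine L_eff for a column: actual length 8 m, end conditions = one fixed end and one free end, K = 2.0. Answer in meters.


L_eff = K * L
= 2.0 * 8
= 16.0 m

16.0 m


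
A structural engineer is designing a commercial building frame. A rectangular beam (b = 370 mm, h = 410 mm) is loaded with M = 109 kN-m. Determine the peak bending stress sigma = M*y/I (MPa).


I = b * h^3 / 12 = 370 * 410^3 / 12 = 2125064166.67 mm^4
y = h / 2 = 410 / 2 = 205.0 mm
M = 109 kN-m = 109000000.0 N-mm
sigma = M * y / I = 109000000.0 * 205.0 / 2125064166.67
= 10.51 MPa

10.51 MPa


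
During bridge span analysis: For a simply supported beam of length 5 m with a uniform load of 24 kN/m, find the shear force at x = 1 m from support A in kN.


R_A = w * L / 2 = 24 * 5 / 2 = 60.0 kN
V(x) = R_A - w * x = 60.0 - 24 * 1
= 36.0 kN

36.0 kN


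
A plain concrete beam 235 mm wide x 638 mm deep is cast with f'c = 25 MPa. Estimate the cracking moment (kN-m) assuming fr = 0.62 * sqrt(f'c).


fr = 0.62 * sqrt(25) = 0.62 * 5.0 = 3.1 MPa
I = 235 * 638^3 / 12 = 5085675576.67 mm^4
y_t = 319.0 mm
M_cr = fr * I / y_t = 3.1 * 5085675576.67 / 319.0 N-mm
= 49.4219 kN-m

49.4219 kN-m


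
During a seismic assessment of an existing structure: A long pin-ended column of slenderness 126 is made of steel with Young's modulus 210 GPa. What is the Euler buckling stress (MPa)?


sigma_cr = pi^2 * E / lambda^2
= 9.8696 * 210000.0 / 126^2
= 9.8696 * 210000.0 / 15876
= 130.5503 MPa

130.5503 MPa


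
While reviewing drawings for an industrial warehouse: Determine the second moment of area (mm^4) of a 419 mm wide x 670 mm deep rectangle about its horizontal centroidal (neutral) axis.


I = b * h^3 / 12
= 419 * 670^3 / 12
= 419 * 300763000 / 12
= 10501641416.67 mm^4

10501641416.67 mm^4


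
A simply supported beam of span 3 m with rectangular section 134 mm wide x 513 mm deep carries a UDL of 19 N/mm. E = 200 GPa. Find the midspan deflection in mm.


I = 134 * 513^3 / 12 = 1507563616.5 mm^4
L = 3000.0 mm, w = 19 N/mm, E = 200000.0 MPa
delta = 5 * w * L^4 / (384 * E * I)
= 5 * 19 * 3000.0^4 / (384 * 200000.0 * 1507563616.5)
= 0.0665 mm

0.0665 mm


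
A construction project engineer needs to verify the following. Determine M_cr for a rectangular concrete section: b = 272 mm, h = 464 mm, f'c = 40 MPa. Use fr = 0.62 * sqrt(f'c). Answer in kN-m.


fr = 0.62 * sqrt(40) = 0.62 * 6.3246 = 3.9212 MPa
I = 272 * 464^3 / 12 = 2264339797.33 mm^4
y_t = 232.0 mm
M_cr = fr * I / y_t = 3.9212 * 2264339797.33 / 232.0 N-mm
= 38.2715 kN-m

38.2715 kN-m


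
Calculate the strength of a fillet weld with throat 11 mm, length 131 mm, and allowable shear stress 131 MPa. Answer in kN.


Strength = throat * length * allowable stress
= 11 * 131 * 131 N
= 188771 N
= 188.77 kN

188.77 kN


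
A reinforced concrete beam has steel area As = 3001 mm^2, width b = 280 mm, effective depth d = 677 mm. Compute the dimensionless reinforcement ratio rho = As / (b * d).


rho = As / (b * d)
= 3001 / (280 * 677)
= 3001 / 189560
= 0.015831 (dimensionless)

0.015831 (dimensionless)


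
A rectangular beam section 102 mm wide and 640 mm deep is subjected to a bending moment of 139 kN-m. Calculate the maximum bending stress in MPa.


I = b * h^3 / 12 = 102 * 640^3 / 12 = 2228224000.0 mm^4
y = h / 2 = 640 / 2 = 320.0 mm
M = 139 kN-m = 139000000.0 N-mm
sigma = M * y / I = 139000000.0 * 320.0 / 2228224000.0
= 19.96 MPa

19.96 MPa


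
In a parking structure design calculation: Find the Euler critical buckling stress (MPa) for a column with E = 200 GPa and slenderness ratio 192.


sigma_cr = pi^2 * E / lambda^2
= 9.8696 * 200000.0 / 192^2
= 9.8696 * 200000.0 / 36864
= 53.546 MPa

53.546 MPa


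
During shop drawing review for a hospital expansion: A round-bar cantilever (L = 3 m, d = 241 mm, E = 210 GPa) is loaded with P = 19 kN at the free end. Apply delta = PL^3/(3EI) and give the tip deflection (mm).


I = pi * d^4 / 64 = pi * 241^4 / 64 = 165591510.99 mm^4
L = 3000.0 mm, P = 19000.0 N, E = 210000.0 MPa
delta = P * L^3 / (3 * E * I)
= 19000.0 * 3000.0^3 / (3 * 210000.0 * 165591510.99)
= 4.9174 mm

4.9174 mm


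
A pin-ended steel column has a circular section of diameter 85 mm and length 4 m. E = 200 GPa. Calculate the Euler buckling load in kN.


I = pi * d^4 / 64 = 2562392.19 mm^4
L = 4000.0 mm
P_cr = pi^2 * E * I / L^2
= 9.8696 * 200000.0 * 2562392.19 / 4000.0^2
= 316122.47 N = 316.1225 kN

316.1225 kN


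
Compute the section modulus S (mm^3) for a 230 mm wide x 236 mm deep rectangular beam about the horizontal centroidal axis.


S = b * h^2 / 6
= 230 * 236^2 / 6
= 230 * 55696 / 6
= 2135013.33 mm^3

2135013.33 mm^3


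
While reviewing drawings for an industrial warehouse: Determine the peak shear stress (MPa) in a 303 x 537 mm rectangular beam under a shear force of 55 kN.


A = b * h = 303 * 537 = 162711 mm^2
V = 55 kN = 55000.0 N
tau_max = 1.5 * V / A = 1.5 * 55000.0 / 162711
= 0.507 MPa

0.507 MPa


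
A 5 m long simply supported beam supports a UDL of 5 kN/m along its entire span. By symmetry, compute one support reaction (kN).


Total load = w * L = 5 * 5 = 25 kN
By symmetry, each reaction R = total / 2 = 25 / 2 = 12.5 kN

12.5 kN


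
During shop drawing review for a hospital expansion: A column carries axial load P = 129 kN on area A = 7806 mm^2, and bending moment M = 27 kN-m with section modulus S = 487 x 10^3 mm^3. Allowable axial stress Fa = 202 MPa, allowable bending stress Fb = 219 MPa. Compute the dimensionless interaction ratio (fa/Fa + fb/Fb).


f_a = P / A = 129000.0 / 7806 = 16.5257 MPa
f_b = M / S = 27000000.0 / 487000.0 = 55.4415 MPa
Ratio = f_a / Fa + f_b / Fb
= 16.5257 / 202 + 55.4415 / 219
= 0.335 (dimensionless)

0.335 (dimensionless)


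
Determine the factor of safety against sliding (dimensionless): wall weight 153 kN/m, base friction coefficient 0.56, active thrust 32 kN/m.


Resisting force = mu * W = 0.56 * 153 = 85.68 kN/m
FOS = Resisting / Driving = 85.68 / 32
= 2.6775 (dimensionless)

2.6775 (dimensionless)


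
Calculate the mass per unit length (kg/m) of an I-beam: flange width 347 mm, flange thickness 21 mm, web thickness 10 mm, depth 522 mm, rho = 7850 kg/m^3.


A_flanges = 2 * 347 * 21 = 14574 mm^2
A_web = (522 - 2 * 21) * 10 = 4800 mm^2
A_total = 14574 + 4800 = 19374 mm^2 = 0.019374 m^2
Weight = rho * A = 7850 * 0.019374 = 152.0859 kg/m

152.0859 kg/m


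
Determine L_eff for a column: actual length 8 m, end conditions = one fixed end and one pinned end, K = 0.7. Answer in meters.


L_eff = K * L
= 0.7 * 8
= 5.6 m

5.6 m


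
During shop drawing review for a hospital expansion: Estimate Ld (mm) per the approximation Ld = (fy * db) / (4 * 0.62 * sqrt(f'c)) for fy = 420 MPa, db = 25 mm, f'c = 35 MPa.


Ld = (fy * db) / (4 * 0.62 * sqrt(f'c))
= (420 * 25) / (4 * 0.62 * sqrt(35))
= 10500 / 14.6719
= 715.65 mm

715.65 mm


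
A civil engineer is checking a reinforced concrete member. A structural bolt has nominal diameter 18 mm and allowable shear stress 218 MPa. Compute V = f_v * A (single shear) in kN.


A = pi * d^2 / 4 = pi * 18^2 / 4 = 254.469 mm^2
V = f_v * A / 1000 = 218 * 254.469 / 1000
= 55.4742 kN

55.4742 kN


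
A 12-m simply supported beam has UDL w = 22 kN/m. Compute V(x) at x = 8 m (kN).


R_A = w * L / 2 = 22 * 12 / 2 = 132.0 kN
V(x) = R_A - w * x = 132.0 - 22 * 8
= -44.0 kN

-44.0 kN


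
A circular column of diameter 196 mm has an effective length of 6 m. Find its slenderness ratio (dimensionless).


Radius of gyration r = d / 4 = 196 / 4 = 49.0 mm
L_eff = 6000.0 mm
Slenderness ratio = L / r = 6000.0 / 49.0 = 122.45 (dimensionless)

122.45 (dimensionless)


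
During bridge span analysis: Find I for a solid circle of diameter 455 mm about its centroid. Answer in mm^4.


r = d / 2 = 455 / 2 = 227.5 mm
I = pi * r^4 / 4 = pi * 227.5^4 / 4
= 2103853454.08 mm^4

2103853454.08 mm^4


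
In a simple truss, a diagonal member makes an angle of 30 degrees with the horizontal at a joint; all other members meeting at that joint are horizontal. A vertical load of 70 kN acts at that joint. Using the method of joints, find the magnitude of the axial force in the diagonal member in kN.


At the joint, only the diagonal has a vertical component, so vertical equilibrium gives:
F * sin(30) = 70
F = 70 / sin(30)
= 70 / 0.5
= 140.0 kN

140.0 kN


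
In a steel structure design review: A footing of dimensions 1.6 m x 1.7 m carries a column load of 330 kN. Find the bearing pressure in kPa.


A = 1.6 * 1.7 = 2.72 m^2
q = P / A = 330 / 2.72
= 121.3235 kPa

121.3235 kPa


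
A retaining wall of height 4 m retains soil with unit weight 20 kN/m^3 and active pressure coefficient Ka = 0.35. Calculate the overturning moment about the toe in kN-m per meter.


Pa = 0.5 * Ka * gamma * H^2
= 0.5 * 0.35 * 20 * 4^2
= 56.0 kN/m
Arm = H / 3 = 4 / 3 = 1.3333 m
Mo = Pa * arm = Pa * H / 3 = 56.0 * 4 / 3 = 74.6667 kN-m/m

74.6667 kN-m/m


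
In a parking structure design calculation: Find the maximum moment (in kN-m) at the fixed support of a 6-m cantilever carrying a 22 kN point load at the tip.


For a cantilever with a point load at the free end:
M_max = P * L = 22 * 6 = 132 kN-m

132 kN-m


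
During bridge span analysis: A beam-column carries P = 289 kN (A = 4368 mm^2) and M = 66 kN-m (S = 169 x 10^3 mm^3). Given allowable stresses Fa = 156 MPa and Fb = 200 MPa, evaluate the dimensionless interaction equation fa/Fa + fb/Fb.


f_a = P / A = 289000.0 / 4368 = 66.163 MPa
f_b = M / S = 66000000.0 / 169000.0 = 390.5325 MPa
Ratio = f_a / Fa + f_b / Fb
= 66.163 / 156 + 390.5325 / 200
= 2.3768 (dimensionless)

2.3768 (dimensionless)


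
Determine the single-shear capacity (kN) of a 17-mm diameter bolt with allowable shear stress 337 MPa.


A = pi * d^2 / 4 = pi * 17^2 / 4 = 226.9801 mm^2
V = f_v * A / 1000 = 337 * 226.9801 / 1000
= 76.4923 kN

76.4923 kN


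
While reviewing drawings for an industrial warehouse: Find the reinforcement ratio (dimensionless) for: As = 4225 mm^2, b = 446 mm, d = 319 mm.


rho = As / (b * d)
= 4225 / (446 * 319)
= 4225 / 142274
= 0.029696 (dimensionless)

0.029696 (dimensionless)


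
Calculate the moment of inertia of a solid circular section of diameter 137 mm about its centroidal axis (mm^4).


r = d / 2 = 137 / 2 = 68.5 mm
I = pi * r^4 / 4 = pi * 68.5^4 / 4
= 17292276.35 mm^4

17292276.35 mm^4


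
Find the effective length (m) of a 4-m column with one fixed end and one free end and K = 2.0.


L_eff = K * L
= 2.0 * 4
= 8.0 m

8.0 m


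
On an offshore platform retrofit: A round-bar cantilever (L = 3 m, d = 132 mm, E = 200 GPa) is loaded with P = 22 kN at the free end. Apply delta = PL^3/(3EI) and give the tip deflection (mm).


I = pi * d^4 / 64 = pi * 132^4 / 64 = 14902722.81 mm^4
L = 3000.0 mm, P = 22000.0 N, E = 200000.0 MPa
delta = P * L^3 / (3 * E * I)
= 22000.0 * 3000.0^3 / (3 * 200000.0 * 14902722.81)
= 66.4308 mm

66.4308 mm


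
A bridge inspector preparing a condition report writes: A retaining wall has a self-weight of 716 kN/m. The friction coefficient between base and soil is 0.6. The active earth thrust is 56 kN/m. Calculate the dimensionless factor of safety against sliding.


Resisting force = mu * W = 0.6 * 716 = 429.6 kN/m
FOS = Resisting / Driving = 429.6 / 56
= 7.6714 (dimensionless)

7.6714 (dimensionless)


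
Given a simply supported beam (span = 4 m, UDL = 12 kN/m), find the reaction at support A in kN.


Total load = w * L = 12 * 4 = 48 kN
By symmetry, each reaction R = total / 2 = 48 / 2 = 24.0 kN

24.0 kN


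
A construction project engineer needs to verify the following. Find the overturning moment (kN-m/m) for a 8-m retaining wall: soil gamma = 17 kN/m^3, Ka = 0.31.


Pa = 0.5 * Ka * gamma * H^2
= 0.5 * 0.31 * 17 * 8^2
= 168.64 kN/m
Arm = H / 3 = 8 / 3 = 2.6667 m
Mo = Pa * arm = Pa * H / 3 = 168.64 * 8 / 3 = 449.7067 kN-m/m

449.7067 kN-m/m


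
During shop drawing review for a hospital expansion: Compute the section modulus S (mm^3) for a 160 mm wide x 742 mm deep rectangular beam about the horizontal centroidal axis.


S = b * h^2 / 6
= 160 * 742^2 / 6
= 160 * 550564 / 6
= 14681706.67 mm^3

14681706.67 mm^3


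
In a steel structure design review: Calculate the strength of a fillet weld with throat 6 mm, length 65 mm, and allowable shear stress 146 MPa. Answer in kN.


Strength = throat * length * allowable stress
= 6 * 65 * 146 N
= 56940 N
= 56.94 kN

56.94 kN


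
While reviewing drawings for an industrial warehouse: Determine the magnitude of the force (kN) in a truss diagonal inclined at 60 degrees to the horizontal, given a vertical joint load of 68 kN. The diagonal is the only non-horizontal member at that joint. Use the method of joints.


At the joint, only the diagonal has a vertical component, so vertical equilibrium gives:
F * sin(60) = 68
F = 68 / sin(60)
= 68 / 0.866025
= 78.52 kN

78.52 kN


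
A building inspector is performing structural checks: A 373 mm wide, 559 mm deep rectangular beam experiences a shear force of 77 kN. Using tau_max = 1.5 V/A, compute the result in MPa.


A = b * h = 373 * 559 = 208507 mm^2
V = 77 kN = 77000.0 N
tau_max = 1.5 * V / A = 1.5 * 77000.0 / 208507
= 0.5539 MPa

0.5539 MPa


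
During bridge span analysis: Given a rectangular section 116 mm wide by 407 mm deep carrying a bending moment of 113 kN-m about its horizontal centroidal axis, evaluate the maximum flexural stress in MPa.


I = b * h^3 / 12 = 116 * 407^3 / 12 = 651718382.33 mm^4
y = h / 2 = 407 / 2 = 203.5 mm
M = 113 kN-m = 113000000.0 N-mm
sigma = M * y / I = 113000000.0 * 203.5 / 651718382.33
= 35.28 MPa

35.28 MPa


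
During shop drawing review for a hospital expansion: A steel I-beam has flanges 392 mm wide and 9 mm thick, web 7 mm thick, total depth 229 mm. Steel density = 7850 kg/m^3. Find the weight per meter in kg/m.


A_flanges = 2 * 392 * 9 = 7056 mm^2
A_web = (229 - 2 * 9) * 7 = 1477 mm^2
A_total = 7056 + 1477 = 8533 mm^2 = 0.008533 m^2
Weight = rho * A = 7850 * 0.008533 = 66.984 kg/m

66.984 kg/m


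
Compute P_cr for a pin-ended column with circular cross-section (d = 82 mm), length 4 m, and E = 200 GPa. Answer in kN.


I = pi * d^4 / 64 = 2219347.5 mm^4
L = 4000.0 mm
P_cr = pi^2 * E * I / L^2
= 9.8696 * 200000.0 * 2219347.5 / 4000.0^2
= 273801.02 N = 273.801 kN

273.801 kN


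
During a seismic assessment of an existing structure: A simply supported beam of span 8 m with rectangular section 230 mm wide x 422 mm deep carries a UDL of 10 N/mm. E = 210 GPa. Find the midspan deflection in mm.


I = 230 * 422^3 / 12 = 1440402753.33 mm^4
L = 8000.0 mm, w = 10 N/mm, E = 210000.0 MPa
delta = 5 * w * L^4 / (384 * E * I)
= 5 * 10 * 8000.0^4 / (384 * 210000.0 * 1440402753.33)
= 1.7632 mm

1.7632 mm


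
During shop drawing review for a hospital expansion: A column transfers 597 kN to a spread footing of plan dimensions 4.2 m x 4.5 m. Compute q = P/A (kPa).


A = 4.2 * 4.5 = 18.9 m^2
q = P / A = 597 / 18.9
= 31.5873 kPa

31.5873 kPa


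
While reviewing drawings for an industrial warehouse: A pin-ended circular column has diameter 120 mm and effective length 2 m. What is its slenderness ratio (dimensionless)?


Radius of gyration r = d / 4 = 120 / 4 = 30.0 mm
L_eff = 2000.0 mm
Slenderness ratio = L / r = 2000.0 / 30.0 = 66.67 (dimensionless)

66.67 (dimensionless)


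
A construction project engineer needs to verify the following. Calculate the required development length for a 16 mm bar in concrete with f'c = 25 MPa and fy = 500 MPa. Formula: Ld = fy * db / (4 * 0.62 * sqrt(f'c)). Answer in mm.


Ld = (fy * db) / (4 * 0.62 * sqrt(f'c))
= (500 * 16) / (4 * 0.62 * sqrt(25))
= 8000 / 12.4
= 645.16 mm

645.16 mm


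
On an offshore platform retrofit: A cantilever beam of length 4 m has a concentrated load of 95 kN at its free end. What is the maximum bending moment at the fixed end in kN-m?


For a cantilever with a point load at the free end:
M_max = P * L = 95 * 4 = 380 kN-m

380 kN-m


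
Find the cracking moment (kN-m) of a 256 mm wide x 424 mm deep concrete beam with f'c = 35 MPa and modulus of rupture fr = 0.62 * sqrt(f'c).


fr = 0.62 * sqrt(35) = 0.62 * 5.9161 = 3.668 MPa
I = 256 * 424^3 / 12 = 1626133845.33 mm^4
y_t = 212.0 mm
M_cr = fr * I / y_t = 3.668 * 1626133845.33 / 212.0 N-mm
= 28.1349 kN-m

28.1349 kN-m


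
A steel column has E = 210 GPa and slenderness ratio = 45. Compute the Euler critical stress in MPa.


sigma_cr = pi^2 * E / lambda^2
= 9.8696 * 210000.0 / 45^2
= 9.8696 * 210000.0 / 2025
= 1023.5145 MPa

1023.5145 MPa


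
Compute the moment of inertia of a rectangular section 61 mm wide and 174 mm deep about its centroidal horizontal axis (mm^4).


I = b * h^3 / 12
= 61 * 174^3 / 12
= 61 * 5268024 / 12
= 26779122.0 mm^4

26779122.0 mm^4


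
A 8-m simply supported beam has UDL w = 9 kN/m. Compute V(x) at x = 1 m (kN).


R_A = w * L / 2 = 9 * 8 / 2 = 36.0 kN
V(x) = R_A - w * x = 36.0 - 9 * 1
= 27.0 kN

27.0 kN


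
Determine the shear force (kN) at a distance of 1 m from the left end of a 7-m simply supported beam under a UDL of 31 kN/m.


R_A = w * L / 2 = 31 * 7 / 2 = 108.5 kN
V(x) = R_A - w * x = 108.5 - 31 * 1
= 77.5 kN

77.5 kN


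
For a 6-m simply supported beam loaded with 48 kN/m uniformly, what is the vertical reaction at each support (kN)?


Total load = w * L = 48 * 6 = 288 kN
By symmetry, each reaction R = total / 2 = 288 / 2 = 144.0 kN

144.0 kN


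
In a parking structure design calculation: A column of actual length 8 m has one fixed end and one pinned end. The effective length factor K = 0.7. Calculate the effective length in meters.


L_eff = K * L
= 0.7 * 8
= 5.6 m

5.6 m


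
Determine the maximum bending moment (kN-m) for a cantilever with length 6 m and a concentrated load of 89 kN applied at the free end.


For a cantilever with a point load at the free end:
M_max = P * L = 89 * 6 = 534 kN-m

534 kN-m


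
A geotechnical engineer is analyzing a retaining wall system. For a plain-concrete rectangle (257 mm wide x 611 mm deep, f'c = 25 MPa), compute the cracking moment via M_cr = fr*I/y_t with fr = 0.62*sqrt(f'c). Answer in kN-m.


fr = 0.62 * sqrt(25) = 0.62 * 5.0 = 3.1 MPa
I = 257 * 611^3 / 12 = 4885123055.58 mm^4
y_t = 305.5 mm
M_cr = fr * I / y_t = 3.1 * 4885123055.58 / 305.5 N-mm
= 49.5708 kN-m

49.5708 kN-m


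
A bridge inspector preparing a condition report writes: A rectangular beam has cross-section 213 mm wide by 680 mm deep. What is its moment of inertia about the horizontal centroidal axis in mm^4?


I = b * h^3 / 12
= 213 * 680^3 / 12
= 213 * 314432000 / 12
= 5581168000.0 mm^4

5581168000.0 mm^4


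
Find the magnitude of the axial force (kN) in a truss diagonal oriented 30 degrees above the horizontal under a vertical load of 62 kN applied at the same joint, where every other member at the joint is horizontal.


At the joint, only the diagonal has a vertical component, so vertical equilibrium gives:
F * sin(30) = 62
F = 62 / sin(30)
= 62 / 0.5
= 124.0 kN

124.0 kN


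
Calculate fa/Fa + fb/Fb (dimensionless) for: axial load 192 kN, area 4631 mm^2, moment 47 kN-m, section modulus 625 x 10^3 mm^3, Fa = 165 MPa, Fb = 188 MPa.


f_a = P / A = 192000.0 / 4631 = 41.4597 MPa
f_b = M / S = 47000000.0 / 625000.0 = 75.2 MPa
Ratio = f_a / Fa + f_b / Fb
= 41.4597 / 165 + 75.2 / 188
= 0.6513 (dimensionless)

0.6513 (dimensionless)


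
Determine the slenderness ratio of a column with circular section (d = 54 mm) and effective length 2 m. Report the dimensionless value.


Radius of gyration r = d / 4 = 54 / 4 = 13.5 mm
L_eff = 2000.0 mm
Slenderness ratio = L / r = 2000.0 / 13.5 = 148.15 (dimensionless)

148.15 (dimensionless)


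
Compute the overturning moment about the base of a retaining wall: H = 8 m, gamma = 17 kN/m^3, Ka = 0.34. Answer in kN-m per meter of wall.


Pa = 0.5 * Ka * gamma * H^2
= 0.5 * 0.34 * 17 * 8^2
= 184.96 kN/m
Arm = H / 3 = 8 / 3 = 2.6667 m
Mo = Pa * arm = Pa * H / 3 = 184.96 * 8 / 3 = 493.2267 kN-m/m

493.2267 kN-m/m


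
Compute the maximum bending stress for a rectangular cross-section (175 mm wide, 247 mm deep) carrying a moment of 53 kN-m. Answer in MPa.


I = b * h^3 / 12 = 175 * 247^3 / 12 = 219759502.08 mm^4
y = h / 2 = 247 / 2 = 123.5 mm
M = 53 kN-m = 53000000.0 N-mm
sigma = M * y / I = 53000000.0 * 123.5 / 219759502.08
= 29.78 MPa

29.78 MPa


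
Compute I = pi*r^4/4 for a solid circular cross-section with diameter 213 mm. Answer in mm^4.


r = d / 2 = 213 / 2 = 106.5 mm
I = pi * r^4 / 4 = pi * 106.5^4 / 4
= 101038830.91 mm^4

101038830.91 mm^4


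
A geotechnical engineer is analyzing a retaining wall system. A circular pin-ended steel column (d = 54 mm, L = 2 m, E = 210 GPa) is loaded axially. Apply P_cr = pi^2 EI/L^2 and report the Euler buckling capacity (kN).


I = pi * d^4 / 64 = 417392.79 mm^4
L = 2000.0 mm
P_cr = pi^2 * E * I / L^2
= 9.8696 * 210000.0 * 417392.79 / 2000.0^2
= 216273.84 N = 216.2738 kN

216.2738 kN


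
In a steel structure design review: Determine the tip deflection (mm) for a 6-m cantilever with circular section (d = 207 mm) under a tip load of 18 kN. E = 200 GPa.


I = pi * d^4 / 64 = pi * 207^4 / 64 = 90126245.71 mm^4
L = 6000.0 mm, P = 18000.0 N, E = 200000.0 MPa
delta = P * L^3 / (3 * E * I)
= 18000.0 * 6000.0^3 / (3 * 200000.0 * 90126245.71)
= 71.8991 mm

71.8991 mm


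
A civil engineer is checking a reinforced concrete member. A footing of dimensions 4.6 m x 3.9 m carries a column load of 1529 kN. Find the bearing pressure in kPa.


A = 4.6 * 3.9 = 17.94 m^2
q = P / A = 1529 / 17.94
= 85.2285 kPa

85.2285 kPa


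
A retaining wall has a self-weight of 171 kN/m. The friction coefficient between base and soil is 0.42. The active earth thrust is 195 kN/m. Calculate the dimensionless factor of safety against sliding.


Resisting force = mu * W = 0.42 * 171 = 71.82 kN/m
FOS = Resisting / Driving = 71.82 / 195
= 0.3683 (dimensionless)

0.3683 (dimensionless)


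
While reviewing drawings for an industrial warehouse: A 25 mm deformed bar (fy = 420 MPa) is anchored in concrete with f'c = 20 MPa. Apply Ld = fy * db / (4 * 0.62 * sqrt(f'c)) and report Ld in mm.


Ld = (fy * db) / (4 * 0.62 * sqrt(f'c))
= (420 * 25) / (4 * 0.62 * sqrt(20))
= 10500 / 11.0909
= 946.72 mm

946.72 mm


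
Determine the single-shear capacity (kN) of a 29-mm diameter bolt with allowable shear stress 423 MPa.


A = pi * d^2 / 4 = pi * 29^2 / 4 = 660.5199 mm^2
V = f_v * A / 1000 = 423 * 660.5199 / 1000
= 279.3999 kN

279.3999 kN
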